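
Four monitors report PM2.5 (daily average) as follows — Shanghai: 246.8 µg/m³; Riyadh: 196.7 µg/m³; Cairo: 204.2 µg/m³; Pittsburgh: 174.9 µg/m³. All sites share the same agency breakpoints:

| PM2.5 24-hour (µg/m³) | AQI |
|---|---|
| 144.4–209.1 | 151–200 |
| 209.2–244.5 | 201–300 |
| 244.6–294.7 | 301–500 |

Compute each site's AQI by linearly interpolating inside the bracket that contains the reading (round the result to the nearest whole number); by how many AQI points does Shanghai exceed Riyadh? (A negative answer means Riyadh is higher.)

119

Shanghai: 246.8 ∈ [244.6, 294.7] ↔ index [301, 500].
301 + (246.8−244.6)·(500−301)/(294.7−244.6) = 301 + 2.2·199/50.1 ≈ 309.74, so AQI = 310.
Riyadh: 196.7 lies in 144.4–209.1, so I_lo=151, I_hi=200, C_lo=144.4, C_hi=209.1.
(200−151)/(209.1−144.4) × (196.7−144.4) + 151 = 49/64.7 × 52.3 + 151 ≈ 190.61 → 191.
Cairo: row 144.4–209.1 (AQI 151–200). (200−151)·(204.2−144.4)/(209.1−144.4) + 151 = 49·59.8/64.7 + 151 ≈ 196.29 → 196.
Pittsburgh: row 144.4–209.1 (AQI 151–200). (200−151)·(174.9−144.4)/(209.1−144.4) + 151 = 49·30.5/64.7 + 151 ≈ 174.10 → 174.
AQIs: Shanghai=310, Riyadh=191, Cairo=196, Pittsburgh=174. Shanghai (310) − Riyadh (191) = 119.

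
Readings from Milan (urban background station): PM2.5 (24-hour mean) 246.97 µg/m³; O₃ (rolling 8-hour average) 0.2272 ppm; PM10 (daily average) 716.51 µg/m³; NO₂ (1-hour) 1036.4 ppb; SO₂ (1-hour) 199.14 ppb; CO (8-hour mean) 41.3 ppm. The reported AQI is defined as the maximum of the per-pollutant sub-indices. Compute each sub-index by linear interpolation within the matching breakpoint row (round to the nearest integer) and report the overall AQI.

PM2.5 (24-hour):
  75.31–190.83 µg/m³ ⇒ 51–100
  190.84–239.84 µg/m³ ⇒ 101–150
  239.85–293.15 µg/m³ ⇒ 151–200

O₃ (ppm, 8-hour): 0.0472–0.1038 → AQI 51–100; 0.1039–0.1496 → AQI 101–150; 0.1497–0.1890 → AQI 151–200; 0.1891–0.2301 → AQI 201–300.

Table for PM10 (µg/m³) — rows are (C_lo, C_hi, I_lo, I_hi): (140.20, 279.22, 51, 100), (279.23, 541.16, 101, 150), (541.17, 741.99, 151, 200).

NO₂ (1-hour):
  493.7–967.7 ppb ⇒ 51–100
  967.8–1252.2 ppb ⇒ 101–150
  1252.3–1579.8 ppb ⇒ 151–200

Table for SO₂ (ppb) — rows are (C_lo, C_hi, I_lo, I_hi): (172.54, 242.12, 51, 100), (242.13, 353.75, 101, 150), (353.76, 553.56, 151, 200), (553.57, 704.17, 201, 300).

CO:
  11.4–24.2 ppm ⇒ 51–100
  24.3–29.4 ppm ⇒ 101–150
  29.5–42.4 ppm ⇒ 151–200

293

PM2.5: row 239.85–293.15 (AQI 151–200). (200−151)·(246.97−239.85)/(293.15−239.85) + 151 = 49·7.12/53.30 + 151 ≈ 157.55 → 158.
O₃: 0.2272 ∈ [0.1891, 0.2301] ↔ index [201, 300].
201 + (0.2272−0.1891)·(300−201)/(0.2301−0.1891) = 201 + 0.0381·99/0.0410 ≈ 293.00, so AQI = 293.
PM10: 716.51 lies in 541.17–741.99, so I_lo=151, I_hi=200, C_lo=541.17, C_hi=741.99.
(200−151)/(741.99−541.17) × (716.51−541.17) + 151 = 49/200.82 × 175.34 + 151 ≈ 193.78 → 194.
NO₂ 1036.4: bracket 967.8–1252.2 → index 101–150; slope 49/284.4, offset 68.6.
AQI = 101 + 49/284.4·68.6 ≈ 112.82 ⇒ 113.
SO₂ 199.14: bracket 172.54–242.12 → index 51–100; slope 49/69.58, offset 26.60.
AQI = 51 + 49/69.58·26.60 ≈ 69.73 ⇒ 70.
CO: row 29.5–42.4 (AQI 151–200). (200−151)·(41.3−29.5)/(42.4−29.5) + 151 = 49·11.8/12.9 + 151 ≈ 195.82 → 196.
Sub-indices: PM2.5→158, O₃→293, PM10→194, NO₂→113, SO₂→70, CO→196. Overall AQI = max = 293; dominant pollutant is O₃.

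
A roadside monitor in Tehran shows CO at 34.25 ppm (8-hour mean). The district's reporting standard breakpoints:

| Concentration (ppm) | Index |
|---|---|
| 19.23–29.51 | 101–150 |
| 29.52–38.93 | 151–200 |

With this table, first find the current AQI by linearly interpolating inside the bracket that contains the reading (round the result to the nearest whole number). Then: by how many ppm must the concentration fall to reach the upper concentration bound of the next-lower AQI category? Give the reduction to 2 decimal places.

4.74

CO: 34.25 lies in 29.52–38.93, so I_lo=151, I_hi=200, C_lo=29.52, C_hi=38.93.
(200−151)/(38.93−29.52) × (34.25−29.52) + 151 = 49/9.41 × 4.73 + 151 ≈ 175.63 → 176.
Current AQI 176 is in the Unhealthy range (151–200). The next-lower category tops out at AQI 150, whose upper concentration bound is 29.51 ppm.
Reduction needed = 34.25 − 29.51 = 4.74 ppm.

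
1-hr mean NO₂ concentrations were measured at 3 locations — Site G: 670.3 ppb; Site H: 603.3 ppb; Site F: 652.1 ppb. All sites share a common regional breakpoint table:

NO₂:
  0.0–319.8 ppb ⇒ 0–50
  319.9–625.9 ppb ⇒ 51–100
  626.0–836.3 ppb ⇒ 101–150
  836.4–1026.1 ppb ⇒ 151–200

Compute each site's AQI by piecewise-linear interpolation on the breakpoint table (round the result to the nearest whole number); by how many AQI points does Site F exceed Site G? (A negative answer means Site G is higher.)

-4

Site G: 670.3 lies in 626.0–836.3, so I_lo=101, I_hi=150, C_lo=626.0, C_hi=836.3.
(150−101)/(836.3−626.0) × (670.3−626.0) + 101 = 49/210.3 × 44.3 + 101 ≈ 111.32 → 111.
Site H: row 319.9–625.9 (AQI 51–100). (100−51)·(603.3−319.9)/(625.9−319.9) + 51 = 49·283.4/306.0 + 51 ≈ 96.38 → 96.
Site F: 652.1 ∈ [626.0, 836.3] ↔ index [101, 150].
101 + (652.1−626.0)·(150−101)/(836.3−626.0) = 101 + 26.1·49/210.3 ≈ 107.08, so AQI = 107.
AQIs: Site G=111, Site H=96, Site F=107. Site F (107) − Site G (111) = -4.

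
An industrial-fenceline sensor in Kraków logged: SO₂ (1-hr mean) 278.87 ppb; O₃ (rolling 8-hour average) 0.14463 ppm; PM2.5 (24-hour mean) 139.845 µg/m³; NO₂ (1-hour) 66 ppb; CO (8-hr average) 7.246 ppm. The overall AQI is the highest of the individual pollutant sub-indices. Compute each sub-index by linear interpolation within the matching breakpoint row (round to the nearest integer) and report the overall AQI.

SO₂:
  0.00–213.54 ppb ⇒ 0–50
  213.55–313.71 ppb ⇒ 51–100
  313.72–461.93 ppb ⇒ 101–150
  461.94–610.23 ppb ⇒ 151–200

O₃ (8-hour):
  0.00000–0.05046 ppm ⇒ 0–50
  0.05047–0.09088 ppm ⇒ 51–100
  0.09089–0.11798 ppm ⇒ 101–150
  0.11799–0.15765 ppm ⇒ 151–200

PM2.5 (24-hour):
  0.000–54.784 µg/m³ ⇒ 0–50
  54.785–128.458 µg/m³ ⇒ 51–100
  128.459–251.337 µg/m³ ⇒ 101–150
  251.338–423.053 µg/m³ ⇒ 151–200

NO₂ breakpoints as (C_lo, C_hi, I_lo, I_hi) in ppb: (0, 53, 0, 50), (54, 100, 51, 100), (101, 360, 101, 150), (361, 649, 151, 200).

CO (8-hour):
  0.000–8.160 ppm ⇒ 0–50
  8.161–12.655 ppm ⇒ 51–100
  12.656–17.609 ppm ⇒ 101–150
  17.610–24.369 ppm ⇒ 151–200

184

SO₂: 278.87 lies in 213.55–313.71, so I_lo=51, I_hi=100, C_lo=213.55, C_hi=313.71.
(100−51)/(313.71−213.55) × (278.87−213.55) + 51 = 49/100.16 × 65.32 + 51 ≈ 82.96 → 83.
O₃: 0.14463 lies in 0.11799–0.15765, so I_lo=151, I_hi=200, C_lo=0.11799, C_hi=0.15765.
(200−151)/(0.15765−0.11799) × (0.14463−0.11799) + 151 = 49/0.03966 × 0.02664 + 151 ≈ 183.91 → 184.
PM2.5: row 128.459–251.337 (AQI 101–150). (150−101)·(139.845−128.459)/(251.337−128.459) + 101 = 49·11.386/122.878 + 101 ≈ 105.54 → 106.
NO₂: row 54–100 (AQI 51–100). (100−51)·(66−54)/(100−54) + 51 = 49·12/46 + 51 ≈ 63.78 → 64.
CO: row 0.000–8.160 (AQI 0–50). (50−0)·(7.246−0.000)/(8.160−0.000) + 0 = 50·7.246/8.160 + 0 ≈ 44.40 → 44.
Sub-indices: SO₂→83, O₃→184, PM2.5→106, NO₂→64, CO→44. Overall AQI = max = 184; dominant pollutant is O₃.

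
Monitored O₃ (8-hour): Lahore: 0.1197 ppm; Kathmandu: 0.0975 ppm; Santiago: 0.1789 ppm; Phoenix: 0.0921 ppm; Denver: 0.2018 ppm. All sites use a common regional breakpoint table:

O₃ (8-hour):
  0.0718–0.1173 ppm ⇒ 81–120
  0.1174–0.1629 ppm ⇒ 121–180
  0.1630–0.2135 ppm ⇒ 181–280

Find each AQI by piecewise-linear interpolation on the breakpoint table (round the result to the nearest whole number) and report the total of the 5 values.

794

Lahore: 0.1197 lies in 0.1174–0.1629, so I_lo=121, I_hi=180, C_lo=0.1174, C_hi=0.1629.
(180−121)/(0.1629−0.1174) × (0.1197−0.1174) + 121 = 59/0.0455 × 0.0023 + 121 ≈ 123.98 → 124.
Kathmandu: 0.0975 ∈ [0.0718, 0.1173] ↔ index [81, 120].
81 + (0.0975−0.0718)·(120−81)/(0.1173−0.0718) = 81 + 0.0257·39/0.0455 ≈ 103.03, so AQI = 103.
Santiago 0.1789: bracket 0.1630–0.2135 → index 181–280; slope 99/0.0505, offset 0.0159.
AQI = 181 + 99/0.0505·0.0159 ≈ 212.17 ⇒ 212.
Phoenix: 0.0921 lies in 0.0718–0.1173, so I_lo=81, I_hi=120, C_lo=0.0718, C_hi=0.1173.
(120−81)/(0.1173−0.0718) × (0.0921−0.0718) + 81 = 39/0.0455 × 0.0203 + 81 ≈ 98.40 → 98.
Denver: 0.2018 lies in 0.1630–0.2135, so I_lo=181, I_hi=280, C_lo=0.1630, C_hi=0.2135.
(280−181)/(0.2135−0.1630) × (0.2018−0.1630) + 181 = 99/0.0505 × 0.0388 + 181 ≈ 257.06 → 257.
AQIs: Lahore=124, Kathmandu=103, Santiago=212, Phoenix=98, Denver=257. Sum = 124 + 103 + 212 + 98 + 257 = 794.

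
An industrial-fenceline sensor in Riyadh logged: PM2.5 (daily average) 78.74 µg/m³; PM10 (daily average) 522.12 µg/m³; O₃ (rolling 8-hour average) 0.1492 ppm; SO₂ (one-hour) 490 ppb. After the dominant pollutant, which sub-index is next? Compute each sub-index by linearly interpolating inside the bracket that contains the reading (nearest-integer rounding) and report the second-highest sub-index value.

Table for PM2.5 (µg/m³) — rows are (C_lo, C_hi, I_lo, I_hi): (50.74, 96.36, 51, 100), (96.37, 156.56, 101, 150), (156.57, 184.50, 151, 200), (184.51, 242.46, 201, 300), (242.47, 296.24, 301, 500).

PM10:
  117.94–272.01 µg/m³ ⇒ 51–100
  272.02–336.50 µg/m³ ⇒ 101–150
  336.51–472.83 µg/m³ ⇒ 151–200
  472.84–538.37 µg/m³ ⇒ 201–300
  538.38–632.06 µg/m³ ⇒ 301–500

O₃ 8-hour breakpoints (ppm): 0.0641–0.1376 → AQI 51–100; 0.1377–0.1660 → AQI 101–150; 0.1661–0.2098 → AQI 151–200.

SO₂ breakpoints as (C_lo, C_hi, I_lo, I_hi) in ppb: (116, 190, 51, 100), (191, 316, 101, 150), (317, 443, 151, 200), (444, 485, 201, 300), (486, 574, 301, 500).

PM2.5: 78.74 ∈ [50.74, 96.36] ↔ index [51, 100].
51 + (78.74−50.74)·(100−51)/(96.36−50.74) = 51 + 28.00·49/45.62 ≈ 81.07, so AQI = 81.
PM10 522.12: bracket 472.84–538.37 → index 201–300; slope 99/65.53, offset 49.28.
AQI = 201 + 99/65.53·49.28 ≈ 275.45 ⇒ 275.
O₃: row 0.1377–0.1660 (AQI 101–150). (150−101)·(0.1492−0.1377)/(0.1660−0.1377) + 101 = 49·0.0115/0.0283 + 101 ≈ 120.91 → 121.
SO₂: 490 lies in 486–574, so I_lo=301, I_hi=500, C_lo=486, C_hi=574.
(500−301)/(574−486) × (490−486) + 301 = 199/88 × 4 + 301 ≈ 310.05 → 310.
Sub-indices: PM2.5→81, PM10→275, O₃→121, SO₂→310. Ranked high→low: 310, 275, 121, 81. Second-highest sub-index = 275.

275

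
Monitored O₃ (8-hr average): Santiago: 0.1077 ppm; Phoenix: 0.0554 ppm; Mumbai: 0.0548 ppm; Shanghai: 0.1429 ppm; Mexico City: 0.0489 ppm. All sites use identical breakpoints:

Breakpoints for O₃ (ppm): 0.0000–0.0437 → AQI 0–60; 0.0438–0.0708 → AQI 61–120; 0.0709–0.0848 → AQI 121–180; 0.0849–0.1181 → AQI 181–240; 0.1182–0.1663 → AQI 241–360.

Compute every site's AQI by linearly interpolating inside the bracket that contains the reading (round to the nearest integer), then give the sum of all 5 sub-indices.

Santiago: 0.1077 ∈ [0.0849, 0.1181] ↔ index [181, 240].
181 + (0.1077−0.0849)·(240−181)/(0.1181−0.0849) = 181 + 0.0228·59/0.0332 ≈ 221.52, so AQI = 222.
Phoenix: 0.0554 ∈ [0.0438, 0.0708] ↔ index [61, 120].
61 + (0.0554−0.0438)·(120−61)/(0.0708−0.0438) = 61 + 0.0116·59/0.0270 ≈ 86.35, so AQI = 86.
Mumbai 0.0548: bracket 0.0438–0.0708 → index 61–120; slope 59/0.0270, offset 0.0110.
AQI = 61 + 59/0.0270·0.0110 ≈ 85.04 ⇒ 85.
Shanghai: 0.1429 lies in 0.1182–0.1663, so I_lo=241, I_hi=360, C_lo=0.1182, C_hi=0.1663.
(360−241)/(0.1663−0.1182) × (0.1429−0.1182) + 241 = 119/0.0481 × 0.0247 + 241 ≈ 302.11 → 302.
Mexico City: row 0.0438–0.0708 (AQI 61–120). (120−61)·(0.0489−0.0438)/(0.0708−0.0438) + 61 = 59·0.0051/0.0270 + 61 ≈ 72.14 → 72.
AQIs: Santiago=222, Phoenix=86, Mumbai=85, Shanghai=302, Mexico City=72. Sum = 222 + 86 + 85 + 302 + 72 = 767.

767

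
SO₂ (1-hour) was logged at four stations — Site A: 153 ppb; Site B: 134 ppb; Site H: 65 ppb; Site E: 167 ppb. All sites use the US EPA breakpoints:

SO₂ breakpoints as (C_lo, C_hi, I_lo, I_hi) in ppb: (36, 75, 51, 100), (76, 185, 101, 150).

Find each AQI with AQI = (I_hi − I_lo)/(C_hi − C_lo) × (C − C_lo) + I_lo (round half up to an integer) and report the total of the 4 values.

492

Site A: 153 lies in 76–185, so I_lo=101, I_hi=150, C_lo=76, C_hi=185.
(150−101)/(185−76) × (153−76) + 101 = 49/109 × 77 + 101 ≈ 135.61 → 136.
Site B: 134 ∈ [76, 185] ↔ index [101, 150].
101 + (134−76)·(150−101)/(185−76) = 101 + 58·49/109 ≈ 127.07, so AQI = 127.
Site H: 65 ∈ [36, 75] ↔ index [51, 100].
51 + (65−36)·(100−51)/(75−36) = 51 + 29·49/39 ≈ 87.44, so AQI = 87.
Site E: 167 lies in 76–185, so I_lo=101, I_hi=150, C_lo=76, C_hi=185.
(150−101)/(185−76) × (167−76) + 101 = 49/109 × 91 + 101 ≈ 141.91 → 142.
AQIs: Site A=136, Site B=127, Site H=87, Site E=142. Sum = 136 + 127 + 87 + 142 = 492.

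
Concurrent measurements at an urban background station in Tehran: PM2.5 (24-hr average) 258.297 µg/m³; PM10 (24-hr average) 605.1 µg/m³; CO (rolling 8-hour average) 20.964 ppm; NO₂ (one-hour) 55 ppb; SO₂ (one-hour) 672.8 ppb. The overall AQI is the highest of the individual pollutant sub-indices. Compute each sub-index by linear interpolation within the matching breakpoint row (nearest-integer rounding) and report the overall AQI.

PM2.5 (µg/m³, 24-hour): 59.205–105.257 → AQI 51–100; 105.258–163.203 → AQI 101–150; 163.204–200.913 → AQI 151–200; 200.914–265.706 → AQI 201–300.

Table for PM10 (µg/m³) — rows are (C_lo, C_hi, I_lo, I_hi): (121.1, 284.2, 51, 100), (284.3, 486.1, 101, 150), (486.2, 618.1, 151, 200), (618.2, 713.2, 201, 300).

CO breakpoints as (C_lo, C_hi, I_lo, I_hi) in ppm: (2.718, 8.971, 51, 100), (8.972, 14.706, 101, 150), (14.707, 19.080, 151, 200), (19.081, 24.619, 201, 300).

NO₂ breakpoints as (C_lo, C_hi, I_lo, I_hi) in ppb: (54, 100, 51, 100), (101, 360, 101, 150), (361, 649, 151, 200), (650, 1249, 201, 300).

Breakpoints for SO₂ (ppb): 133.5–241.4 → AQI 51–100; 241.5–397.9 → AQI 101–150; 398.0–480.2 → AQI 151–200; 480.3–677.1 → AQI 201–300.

PM2.5: 258.297 ∈ [200.914, 265.706] ↔ index [201, 300].
201 + (258.297−200.914)·(300−201)/(265.706−200.914) = 201 + 57.383·99/64.792 ≈ 288.68, so AQI = 289.
PM10 605.1: bracket 486.2–618.1 → index 151–200; slope 49/131.9, offset 118.9.
AQI = 151 + 49/131.9·118.9 ≈ 195.17 ⇒ 195.
CO: row 19.081–24.619 (AQI 201–300). (300−201)·(20.964−19.081)/(24.619−19.081) + 201 = 99·1.883/5.538 + 201 ≈ 234.66 → 235.
NO₂: 55 lies in 54–100, so I_lo=51, I_hi=100, C_lo=54, C_hi=100.
(100−51)/(100−54) × (55−54) + 51 = 49/46 × 1 + 51 ≈ 52.07 → 52.
SO₂: 672.8 ∈ [480.3, 677.1] ↔ index [201, 300].
201 + (672.8−480.3)·(300−201)/(677.1−480.3) = 201 + 192.5·99/196.8 ≈ 297.84, so AQI = 298.
Sub-indices: PM2.5→289, PM10→195, CO→235, NO₂→52, SO₂→298. Overall AQI = max = 298; dominant pollutant is SO₂.
AQI 298: Very Unhealthy.

298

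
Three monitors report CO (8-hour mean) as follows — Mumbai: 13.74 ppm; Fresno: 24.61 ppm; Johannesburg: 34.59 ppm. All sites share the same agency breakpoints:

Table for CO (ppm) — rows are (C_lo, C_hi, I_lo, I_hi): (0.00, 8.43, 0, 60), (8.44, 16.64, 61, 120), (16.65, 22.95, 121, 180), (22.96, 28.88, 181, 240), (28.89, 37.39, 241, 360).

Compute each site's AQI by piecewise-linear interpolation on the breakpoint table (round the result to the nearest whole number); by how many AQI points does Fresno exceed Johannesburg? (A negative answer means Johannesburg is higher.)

Mumbai: 13.74 lies in 8.44–16.64, so I_lo=61, I_hi=120, C_lo=8.44, C_hi=16.64.
(120−61)/(16.64−8.44) × (13.74−8.44) + 61 = 59/8.20 × 5.30 + 61 ≈ 99.13 → 99.
Fresno: 24.61 lies in 22.96–28.88, so I_lo=181, I_hi=240, C_lo=22.96, C_hi=28.88.
(240−181)/(28.88−22.96) × (24.61−22.96) + 181 = 59/5.92 × 1.65 + 181 ≈ 197.44 → 197.
Johannesburg: row 28.89–37.39 (AQI 241–360). (360−241)·(34.59−28.89)/(37.39−28.89) + 241 = 119·5.70/8.50 + 241 ≈ 320.80 → 321.
AQIs: Mumbai=99, Fresno=197, Johannesburg=321. Fresno (197) − Johannesburg (321) = -124.

-124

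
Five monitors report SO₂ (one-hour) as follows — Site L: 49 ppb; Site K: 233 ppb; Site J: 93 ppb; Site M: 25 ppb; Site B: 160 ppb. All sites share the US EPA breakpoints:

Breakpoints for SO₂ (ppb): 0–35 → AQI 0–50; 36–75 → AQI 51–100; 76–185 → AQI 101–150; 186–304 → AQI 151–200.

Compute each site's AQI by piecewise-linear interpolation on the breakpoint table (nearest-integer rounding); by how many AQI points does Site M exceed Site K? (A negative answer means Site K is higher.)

Site L: row 36–75 (AQI 51–100). (100−51)·(49−36)/(75−36) + 51 = 49·13/39 + 51 ≈ 67.33 → 67.
Site K: 233 lies in 186–304, so I_lo=151, I_hi=200, C_lo=186, C_hi=304.
(200−151)/(304−186) × (233−186) + 151 = 49/118 × 47 + 151 ≈ 170.52 → 171.
Site J 93: bracket 76–185 → index 101–150; slope 49/109, offset 17.
AQI = 101 + 49/109·17 ≈ 108.64 ⇒ 109.
Site M: row 0–35 (AQI 0–50). (50−0)·(25−0)/(35−0) + 0 = 50·25/35 + 0 ≈ 35.71 → 36.
Site B: row 76–185 (AQI 101–150). (150−101)·(160−76)/(185−76) + 101 = 49·84/109 + 101 ≈ 138.76 → 139.
AQIs: Site L=67, Site K=171, Site J=109, Site M=36, Site B=139. Site M (36) − Site K (171) = -135.

-135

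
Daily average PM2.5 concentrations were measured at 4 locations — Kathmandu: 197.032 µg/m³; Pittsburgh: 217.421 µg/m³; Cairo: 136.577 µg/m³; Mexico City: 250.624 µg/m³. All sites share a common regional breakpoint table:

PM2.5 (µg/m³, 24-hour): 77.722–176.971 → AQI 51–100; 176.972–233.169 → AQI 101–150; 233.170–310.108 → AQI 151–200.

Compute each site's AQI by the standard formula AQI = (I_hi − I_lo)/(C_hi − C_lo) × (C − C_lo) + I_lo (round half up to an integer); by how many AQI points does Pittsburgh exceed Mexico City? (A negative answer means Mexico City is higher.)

Kathmandu 197.032: bracket 176.972–233.169 → index 101–150; slope 49/56.197, offset 20.060.
AQI = 101 + 49/56.197·20.060 ≈ 118.49 ⇒ 118.
Pittsburgh 217.421: bracket 176.972–233.169 → index 101–150; slope 49/56.197, offset 40.449.
AQI = 101 + 49/56.197·40.449 ≈ 136.27 ⇒ 136.
Cairo: 136.577 lies in 77.722–176.971, so I_lo=51, I_hi=100, C_lo=77.722, C_hi=176.971.
(100−51)/(176.971−77.722) × (136.577−77.722) + 51 = 49/99.249 × 58.855 + 51 ≈ 80.06 → 80.
Mexico City: row 233.170–310.108 (AQI 151–200). (200−151)·(250.624−233.170)/(310.108−233.170) + 151 = 49·17.454/76.938 + 151 ≈ 162.12 → 162.
AQIs: Kathmandu=118, Pittsburgh=136, Cairo=80, Mexico City=162. Pittsburgh (136) − Mexico City (162) = -26.

-26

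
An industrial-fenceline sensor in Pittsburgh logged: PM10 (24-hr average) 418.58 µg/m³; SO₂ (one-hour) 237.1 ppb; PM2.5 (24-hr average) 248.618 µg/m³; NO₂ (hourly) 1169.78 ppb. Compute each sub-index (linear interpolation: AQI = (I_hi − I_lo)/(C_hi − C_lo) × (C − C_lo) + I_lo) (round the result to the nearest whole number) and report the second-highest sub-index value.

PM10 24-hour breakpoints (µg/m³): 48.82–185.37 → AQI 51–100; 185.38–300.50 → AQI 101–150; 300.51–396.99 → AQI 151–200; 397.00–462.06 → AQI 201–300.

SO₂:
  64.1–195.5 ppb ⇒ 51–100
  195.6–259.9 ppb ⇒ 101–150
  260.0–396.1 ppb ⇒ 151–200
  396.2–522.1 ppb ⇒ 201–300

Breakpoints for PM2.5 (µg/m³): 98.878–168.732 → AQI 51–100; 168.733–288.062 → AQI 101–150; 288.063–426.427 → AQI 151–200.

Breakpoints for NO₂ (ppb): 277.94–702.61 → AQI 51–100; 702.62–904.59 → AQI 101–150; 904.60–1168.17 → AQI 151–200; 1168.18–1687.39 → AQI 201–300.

PM10: 418.58 lies in 397.00–462.06, so I_lo=201, I_hi=300, C_lo=397.00, C_hi=462.06.
(300−201)/(462.06−397.00) × (418.58−397.00) + 201 = 99/65.06 × 21.58 + 201 ≈ 233.84 → 234.
SO₂: row 195.6–259.9 (AQI 101–150). (150−101)·(237.1−195.6)/(259.9−195.6) + 101 = 49·41.5/64.3 + 101 ≈ 132.63 → 133.
PM2.5: 248.618 lies in 168.733–288.062, so I_lo=101, I_hi=150, C_lo=168.733, C_hi=288.062.
(150−101)/(288.062−168.733) × (248.618−168.733) + 101 = 49/119.329 × 79.885 + 101 ≈ 133.80 → 134.
NO₂: 1169.78 ∈ [1168.18, 1687.39] ↔ index [201, 300].
201 + (1169.78−1168.18)·(300−201)/(1687.39−1168.18) = 201 + 1.60·99/519.21 ≈ 201.31, so AQI = 201.
Sub-indices: PM10→234, SO₂→133, PM2.5→134, NO₂→201. Ranked high→low: 234, 201, 134, 133. Second-highest sub-index = 201.

201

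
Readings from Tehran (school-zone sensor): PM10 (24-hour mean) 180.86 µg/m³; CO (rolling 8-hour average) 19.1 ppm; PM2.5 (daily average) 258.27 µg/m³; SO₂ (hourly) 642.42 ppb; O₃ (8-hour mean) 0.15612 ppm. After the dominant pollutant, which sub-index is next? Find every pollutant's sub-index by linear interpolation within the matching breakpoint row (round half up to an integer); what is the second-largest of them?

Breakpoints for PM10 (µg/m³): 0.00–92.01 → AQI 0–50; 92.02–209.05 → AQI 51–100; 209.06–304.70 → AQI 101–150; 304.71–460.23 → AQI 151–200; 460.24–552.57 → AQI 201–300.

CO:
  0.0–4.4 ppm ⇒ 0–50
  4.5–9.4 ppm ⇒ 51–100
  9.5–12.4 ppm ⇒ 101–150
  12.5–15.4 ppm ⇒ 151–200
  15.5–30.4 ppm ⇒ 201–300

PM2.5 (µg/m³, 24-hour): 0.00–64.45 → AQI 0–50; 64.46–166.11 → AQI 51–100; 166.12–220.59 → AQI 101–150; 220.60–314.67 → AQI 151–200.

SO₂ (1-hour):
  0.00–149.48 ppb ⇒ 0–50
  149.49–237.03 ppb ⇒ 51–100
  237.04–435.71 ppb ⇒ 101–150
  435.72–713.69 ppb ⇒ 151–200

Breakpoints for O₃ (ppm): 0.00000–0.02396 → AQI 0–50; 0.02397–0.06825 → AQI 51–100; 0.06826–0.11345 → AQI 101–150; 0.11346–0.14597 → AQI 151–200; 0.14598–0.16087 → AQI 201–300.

PM10: 180.86 lies in 92.02–209.05, so I_lo=51, I_hi=100, C_lo=92.02, C_hi=209.05.
(100−51)/(209.05−92.02) × (180.86−92.02) + 51 = 49/117.03 × 88.84 + 51 ≈ 88.20 → 88.
CO: 19.1 ∈ [15.5, 30.4] ↔ index [201, 300].
201 + (19.1−15.5)·(300−201)/(30.4−15.5) = 201 + 3.6·99/14.9 ≈ 224.92, so AQI = 225.
PM2.5: row 220.60–314.67 (AQI 151–200). (200−151)·(258.27−220.60)/(314.67−220.60) + 151 = 49·37.67/94.07 + 151 ≈ 170.62 → 171.
SO₂: 642.42 ∈ [435.72, 713.69] ↔ index [151, 200].
151 + (642.42−435.72)·(200−151)/(713.69−435.72) = 151 + 206.70·49/277.97 ≈ 187.44, so AQI = 187.
O₃: 0.15612 lies in 0.14598–0.16087, so I_lo=201, I_hi=300, C_lo=0.14598, C_hi=0.16087.
(300−201)/(0.16087−0.14598) × (0.15612−0.14598) + 201 = 99/0.01489 × 0.01014 + 201 ≈ 268.42 → 268.
Sub-indices: PM10→88, CO→225, PM2.5→171, SO₂→187, O₃→268. Ranked high→low: 268, 225, 187, 171, 88. Second-highest sub-index = 225.

225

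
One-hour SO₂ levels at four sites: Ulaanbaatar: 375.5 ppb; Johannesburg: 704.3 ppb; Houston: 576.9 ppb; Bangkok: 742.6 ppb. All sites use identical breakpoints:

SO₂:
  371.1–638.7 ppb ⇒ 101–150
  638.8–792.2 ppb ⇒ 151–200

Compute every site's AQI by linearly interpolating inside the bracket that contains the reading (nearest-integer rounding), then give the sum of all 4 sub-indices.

Ulaanbaatar: 375.5 lies in 371.1–638.7, so I_lo=101, I_hi=150, C_lo=371.1, C_hi=638.7.
(150−101)/(638.7−371.1) × (375.5−371.1) + 101 = 49/267.6 × 4.4 + 101 ≈ 101.81 → 102.
Johannesburg 704.3: bracket 638.8–792.2 → index 151–200; slope 49/153.4, offset 65.5.
AQI = 151 + 49/153.4·65.5 ≈ 171.92 ⇒ 172.
Houston: 576.9 ∈ [371.1, 638.7] ↔ index [101, 150].
101 + (576.9−371.1)·(150−101)/(638.7−371.1) = 101 + 205.8·49/267.6 ≈ 138.68, so AQI = 139.
Bangkok: 742.6 lies in 638.8–792.2, so I_lo=151, I_hi=200, C_lo=638.8, C_hi=792.2.
(200−151)/(792.2−638.8) × (742.6−638.8) + 151 = 49/153.4 × 103.8 + 151 ≈ 184.16 → 184.
AQIs: Ulaanbaatar=102, Johannesburg=172, Houston=139, Bangkok=184. Sum = 102 + 172 + 139 + 184 = 597.

597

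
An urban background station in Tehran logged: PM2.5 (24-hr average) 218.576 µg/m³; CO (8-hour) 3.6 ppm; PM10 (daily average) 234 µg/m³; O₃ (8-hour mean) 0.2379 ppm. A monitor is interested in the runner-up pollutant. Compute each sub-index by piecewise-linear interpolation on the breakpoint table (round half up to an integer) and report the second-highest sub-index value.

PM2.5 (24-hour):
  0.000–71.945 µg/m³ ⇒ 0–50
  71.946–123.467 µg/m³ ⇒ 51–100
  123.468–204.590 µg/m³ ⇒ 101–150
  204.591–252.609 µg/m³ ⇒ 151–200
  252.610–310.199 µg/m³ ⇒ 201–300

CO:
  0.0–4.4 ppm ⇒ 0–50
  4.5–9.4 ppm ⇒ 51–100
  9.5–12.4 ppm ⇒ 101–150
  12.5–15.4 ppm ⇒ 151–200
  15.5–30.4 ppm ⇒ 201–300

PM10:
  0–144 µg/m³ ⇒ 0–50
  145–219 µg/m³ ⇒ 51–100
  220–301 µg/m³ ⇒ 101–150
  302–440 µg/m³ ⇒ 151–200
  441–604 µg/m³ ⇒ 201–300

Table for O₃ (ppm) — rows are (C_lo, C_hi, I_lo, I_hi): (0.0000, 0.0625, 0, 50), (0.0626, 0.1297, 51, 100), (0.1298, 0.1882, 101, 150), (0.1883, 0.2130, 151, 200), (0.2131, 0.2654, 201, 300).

165

PM2.5: row 204.591–252.609 (AQI 151–200). (200−151)·(218.576−204.591)/(252.609−204.591) + 151 = 49·13.985/48.018 + 151 ≈ 165.27 → 165.
CO: 3.6 lies in 0.0–4.4, so I_lo=0, I_hi=50, C_lo=0.0, C_hi=4.4.
(50−0)/(4.4−0.0) × (3.6−0.0) + 0 = 50/4.4 × 3.6 + 0 ≈ 40.91 → 41.
PM10: 234 ∈ [220, 301] ↔ index [101, 150].
101 + (234−220)·(150−101)/(301−220) = 101 + 14·49/81 ≈ 109.47, so AQI = 109.
O₃: 0.2379 ∈ [0.2131, 0.2654] ↔ index [201, 300].
201 + (0.2379−0.2131)·(300−201)/(0.2654−0.2131) = 201 + 0.0248·99/0.0523 ≈ 247.94, so AQI = 248.
Sub-indices: PM2.5→165, CO→41, PM10→109, O₃→248. Ranked high→low: 248, 165, 109, 41. Second-highest sub-index = 165.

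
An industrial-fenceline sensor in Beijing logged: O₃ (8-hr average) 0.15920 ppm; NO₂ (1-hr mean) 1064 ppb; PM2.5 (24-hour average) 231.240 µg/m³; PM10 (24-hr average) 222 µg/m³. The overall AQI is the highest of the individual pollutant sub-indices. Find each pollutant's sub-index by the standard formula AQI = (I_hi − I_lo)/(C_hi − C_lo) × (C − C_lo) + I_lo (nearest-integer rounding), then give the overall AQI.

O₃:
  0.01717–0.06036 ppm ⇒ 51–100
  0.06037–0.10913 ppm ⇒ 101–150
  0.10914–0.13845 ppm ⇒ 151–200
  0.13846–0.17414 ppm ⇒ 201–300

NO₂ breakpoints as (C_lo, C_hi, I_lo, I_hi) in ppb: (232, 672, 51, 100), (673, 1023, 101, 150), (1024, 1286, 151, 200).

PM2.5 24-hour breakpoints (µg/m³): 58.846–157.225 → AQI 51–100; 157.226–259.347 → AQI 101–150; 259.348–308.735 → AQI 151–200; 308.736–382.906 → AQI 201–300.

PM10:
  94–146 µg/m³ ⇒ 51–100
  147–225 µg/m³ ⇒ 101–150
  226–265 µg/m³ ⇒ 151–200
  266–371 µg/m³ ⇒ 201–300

259

O₃: row 0.13846–0.17414 (AQI 201–300). (300−201)·(0.15920−0.13846)/(0.17414−0.13846) + 201 = 99·0.02074/0.03568 + 201 ≈ 258.55 → 259.
NO₂: 1064 lies in 1024–1286, so I_lo=151, I_hi=200, C_lo=1024, C_hi=1286.
(200−151)/(1286−1024) × (1064−1024) + 151 = 49/262 × 40 + 151 ≈ 158.48 → 158.
PM2.5: 231.240 ∈ [157.226, 259.347] ↔ index [101, 150].
101 + (231.240−157.226)·(150−101)/(259.347−157.226) = 101 + 74.014·49/102.121 ≈ 136.51, so AQI = 137.
PM10: row 147–225 (AQI 101–150). (150−101)·(222−147)/(225−147) + 101 = 49·75/78 + 101 ≈ 148.12 → 148.
Sub-indices: O₃→259, NO₂→158, PM2.5→137, PM10→148. Overall AQI = max = 259; dominant pollutant is O₃.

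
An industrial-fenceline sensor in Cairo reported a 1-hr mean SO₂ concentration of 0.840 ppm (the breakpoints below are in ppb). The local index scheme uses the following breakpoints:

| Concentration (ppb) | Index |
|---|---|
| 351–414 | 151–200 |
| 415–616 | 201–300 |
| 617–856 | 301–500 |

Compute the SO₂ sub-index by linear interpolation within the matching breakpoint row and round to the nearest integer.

Convert: 0.840 ppm = 840 ppb.
SO₂: 840 lies in 617–856, so I_lo=301, I_hi=500, C_lo=617, C_hi=856.
(500−301)/(856−617) × (840−617) + 301 = 199/239 × 223 + 301 ≈ 486.68 → 487.
AQI 487 falls in the Hazardous category.

487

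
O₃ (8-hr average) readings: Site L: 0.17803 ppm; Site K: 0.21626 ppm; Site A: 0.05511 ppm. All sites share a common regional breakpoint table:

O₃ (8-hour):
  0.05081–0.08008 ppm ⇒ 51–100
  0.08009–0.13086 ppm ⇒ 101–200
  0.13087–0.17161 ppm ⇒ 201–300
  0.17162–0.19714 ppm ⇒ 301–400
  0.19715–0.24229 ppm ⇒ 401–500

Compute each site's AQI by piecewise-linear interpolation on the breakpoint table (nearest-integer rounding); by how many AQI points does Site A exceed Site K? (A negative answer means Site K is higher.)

-385

Site L: row 0.17162–0.19714 (AQI 301–400). (400−301)·(0.17803−0.17162)/(0.19714−0.17162) + 301 = 99·0.00641/0.02552 + 301 ≈ 325.87 → 326.
Site K: 0.21626 lies in 0.19715–0.24229, so I_lo=401, I_hi=500, C_lo=0.19715, C_hi=0.24229.
(500−401)/(0.24229−0.19715) × (0.21626−0.19715) + 401 = 99/0.04514 × 0.01911 + 401 ≈ 442.91 → 443.
Site A: 0.05511 lies in 0.05081–0.08008, so I_lo=51, I_hi=100, C_lo=0.05081, C_hi=0.08008.
(100−51)/(0.08008−0.05081) × (0.05511−0.05081) + 51 = 49/0.02927 × 0.00430 + 51 ≈ 58.20 → 58.
AQIs: Site L=326, Site K=443, Site A=58. Site A (58) − Site K (443) = -385.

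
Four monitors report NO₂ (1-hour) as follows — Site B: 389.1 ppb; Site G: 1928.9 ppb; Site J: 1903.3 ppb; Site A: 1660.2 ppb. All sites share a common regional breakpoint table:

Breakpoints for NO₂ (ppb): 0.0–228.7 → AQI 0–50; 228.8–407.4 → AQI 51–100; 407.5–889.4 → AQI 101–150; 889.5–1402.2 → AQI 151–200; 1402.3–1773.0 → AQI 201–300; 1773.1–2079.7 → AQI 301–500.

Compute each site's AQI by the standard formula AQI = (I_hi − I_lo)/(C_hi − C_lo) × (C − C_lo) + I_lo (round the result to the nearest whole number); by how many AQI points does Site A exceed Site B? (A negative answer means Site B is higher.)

Site B 389.1: bracket 228.8–407.4 → index 51–100; slope 49/178.6, offset 160.3.
AQI = 51 + 49/178.6·160.3 ≈ 94.98 ⇒ 95.
Site G: row 1773.1–2079.7 (AQI 301–500). (500−301)·(1928.9−1773.1)/(2079.7−1773.1) + 301 = 199·155.8/306.6 + 301 ≈ 402.12 → 402.
Site J: row 1773.1–2079.7 (AQI 301–500). (500−301)·(1903.3−1773.1)/(2079.7−1773.1) + 301 = 199·130.2/306.6 + 301 ≈ 385.51 → 386.
Site A: 1660.2 lies in 1402.3–1773.0, so I_lo=201, I_hi=300, C_lo=1402.3, C_hi=1773.0.
(300−201)/(1773.0−1402.3) × (1660.2−1402.3) + 201 = 99/370.7 × 257.9 + 201 ≈ 269.88 → 270.
AQIs: Site B=95, Site G=402, Site J=386, Site A=270. Site A (270) − Site B (95) = 175.

175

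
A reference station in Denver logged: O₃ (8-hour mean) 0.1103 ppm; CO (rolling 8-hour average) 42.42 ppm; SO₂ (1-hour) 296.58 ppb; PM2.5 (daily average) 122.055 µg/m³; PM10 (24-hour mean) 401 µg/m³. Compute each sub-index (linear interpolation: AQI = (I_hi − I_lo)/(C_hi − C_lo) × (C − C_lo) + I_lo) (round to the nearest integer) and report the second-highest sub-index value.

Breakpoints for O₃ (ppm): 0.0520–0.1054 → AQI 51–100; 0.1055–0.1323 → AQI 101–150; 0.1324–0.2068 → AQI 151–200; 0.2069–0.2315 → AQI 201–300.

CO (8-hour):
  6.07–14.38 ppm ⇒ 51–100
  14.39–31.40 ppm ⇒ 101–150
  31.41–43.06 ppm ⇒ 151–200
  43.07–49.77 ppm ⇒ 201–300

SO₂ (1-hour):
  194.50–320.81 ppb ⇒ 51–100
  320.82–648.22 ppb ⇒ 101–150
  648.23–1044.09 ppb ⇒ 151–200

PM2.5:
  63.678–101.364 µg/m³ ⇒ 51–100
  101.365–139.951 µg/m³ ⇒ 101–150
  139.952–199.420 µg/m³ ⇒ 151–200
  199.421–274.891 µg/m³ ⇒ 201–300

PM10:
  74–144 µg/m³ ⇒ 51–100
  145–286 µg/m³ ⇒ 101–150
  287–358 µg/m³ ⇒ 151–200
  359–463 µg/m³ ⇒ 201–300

197

O₃: 0.1103 lies in 0.1055–0.1323, so I_lo=101, I_hi=150, C_lo=0.1055, C_hi=0.1323.
(150−101)/(0.1323−0.1055) × (0.1103−0.1055) + 101 = 49/0.0268 × 0.0048 + 101 ≈ 109.78 → 110.
CO 42.42: bracket 31.41–43.06 → index 151–200; slope 49/11.65, offset 11.01.
AQI = 151 + 49/11.65·11.01 ≈ 197.31 ⇒ 197.
SO₂: row 194.50–320.81 (AQI 51–100). (100−51)·(296.58−194.50)/(320.81−194.50) + 51 = 49·102.08/126.31 + 51 ≈ 90.60 → 91.
PM2.5: 122.055 lies in 101.365–139.951, so I_lo=101, I_hi=150, C_lo=101.365, C_hi=139.951.
(150−101)/(139.951−101.365) × (122.055−101.365) + 101 = 49/38.586 × 20.690 + 101 ≈ 127.27 → 127.
PM10 401: bracket 359–463 → index 201–300; slope 99/104, offset 42.
AQI = 201 + 99/104·42 ≈ 240.98 ⇒ 241.
Sub-indices: O₃→110, CO→197, SO₂→91, PM2.5→127, PM10→241. Ranked high→low: 241, 197, 127, 110, 91. Second-highest sub-index = 197.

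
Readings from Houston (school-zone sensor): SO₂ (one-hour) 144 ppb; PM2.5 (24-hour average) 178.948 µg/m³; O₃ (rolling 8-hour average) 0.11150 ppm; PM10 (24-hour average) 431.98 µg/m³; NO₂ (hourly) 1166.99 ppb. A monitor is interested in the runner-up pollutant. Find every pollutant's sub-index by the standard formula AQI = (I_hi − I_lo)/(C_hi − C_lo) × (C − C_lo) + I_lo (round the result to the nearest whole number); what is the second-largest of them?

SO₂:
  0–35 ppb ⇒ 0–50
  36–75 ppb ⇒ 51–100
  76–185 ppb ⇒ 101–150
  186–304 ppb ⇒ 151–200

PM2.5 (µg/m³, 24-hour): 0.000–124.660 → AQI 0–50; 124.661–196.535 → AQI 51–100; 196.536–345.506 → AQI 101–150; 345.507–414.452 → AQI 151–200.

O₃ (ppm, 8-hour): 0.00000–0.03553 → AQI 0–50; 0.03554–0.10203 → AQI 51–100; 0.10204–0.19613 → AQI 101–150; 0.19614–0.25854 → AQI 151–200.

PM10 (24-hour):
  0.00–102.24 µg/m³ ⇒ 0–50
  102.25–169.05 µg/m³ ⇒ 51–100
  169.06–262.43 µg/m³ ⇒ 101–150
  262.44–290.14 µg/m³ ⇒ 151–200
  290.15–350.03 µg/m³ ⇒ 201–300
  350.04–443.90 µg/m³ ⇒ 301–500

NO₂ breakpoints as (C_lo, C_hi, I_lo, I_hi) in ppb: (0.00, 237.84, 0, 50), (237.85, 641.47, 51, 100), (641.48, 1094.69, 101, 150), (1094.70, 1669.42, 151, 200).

SO₂: 144 lies in 76–185, so I_lo=101, I_hi=150, C_lo=76, C_hi=185.
(150−101)/(185−76) × (144−76) + 101 = 49/109 × 68 + 101 ≈ 131.57 → 132.
PM2.5: 178.948 lies in 124.661–196.535, so I_lo=51, I_hi=100, C_lo=124.661, C_hi=196.535.
(100−51)/(196.535−124.661) × (178.948−124.661) + 51 = 49/71.874 × 54.287 + 51 ≈ 88.01 → 88.
O₃ 0.11150: bracket 0.10204–0.19613 → index 101–150; slope 49/0.09409, offset 0.00946.
AQI = 101 + 49/0.09409·0.00946 ≈ 105.93 ⇒ 106.
PM10: row 350.04–443.90 (AQI 301–500). (500−301)·(431.98−350.04)/(443.90−350.04) + 301 = 199·81.94/93.86 + 301 ≈ 474.73 → 475.
NO₂: 1166.99 lies in 1094.70–1669.42, so I_lo=151, I_hi=200, C_lo=1094.70, C_hi=1669.42.
(200−151)/(1669.42−1094.70) × (1166.99−1094.70) + 151 = 49/574.72 × 72.29 + 151 ≈ 157.16 → 157.
Sub-indices: SO₂→132, PM2.5→88, O₃→106, PM10→475, NO₂→157. Ranked high→low: 475, 157, 132, 106, 88. Second-highest sub-index = 157.

157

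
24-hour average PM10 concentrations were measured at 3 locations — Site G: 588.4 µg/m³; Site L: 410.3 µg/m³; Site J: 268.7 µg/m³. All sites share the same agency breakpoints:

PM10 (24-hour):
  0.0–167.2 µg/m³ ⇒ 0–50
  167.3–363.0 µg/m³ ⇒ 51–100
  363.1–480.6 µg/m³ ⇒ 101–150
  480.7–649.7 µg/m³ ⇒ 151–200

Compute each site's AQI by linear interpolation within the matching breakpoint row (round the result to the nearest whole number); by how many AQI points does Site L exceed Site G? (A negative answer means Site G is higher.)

Site G: 588.4 lies in 480.7–649.7, so I_lo=151, I_hi=200, C_lo=480.7, C_hi=649.7.
(200−151)/(649.7−480.7) × (588.4−480.7) + 151 = 49/169.0 × 107.7 + 151 ≈ 182.23 → 182.
Site L: 410.3 lies in 363.1–480.6, so I_lo=101, I_hi=150, C_lo=363.1, C_hi=480.6.
(150−101)/(480.6−363.1) × (410.3−363.1) + 101 = 49/117.5 × 47.2 + 101 ≈ 120.68 → 121.
Site J: 268.7 ∈ [167.3, 363.0] ↔ index [51, 100].
51 + (268.7−167.3)·(100−51)/(363.0−167.3) = 51 + 101.4·49/195.7 ≈ 76.39, so AQI = 76.
AQIs: Site G=182, Site L=121, Site J=76. Site L (121) − Site G (182) = -61.

-61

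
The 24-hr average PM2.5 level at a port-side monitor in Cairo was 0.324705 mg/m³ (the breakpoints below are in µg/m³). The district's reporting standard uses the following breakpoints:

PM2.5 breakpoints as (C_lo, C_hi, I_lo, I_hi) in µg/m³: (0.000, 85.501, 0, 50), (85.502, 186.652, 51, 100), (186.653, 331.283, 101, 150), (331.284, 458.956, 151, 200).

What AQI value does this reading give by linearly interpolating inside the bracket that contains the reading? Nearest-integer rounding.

148

Convert: 0.324705 mg/m³ = 324.705 µg/m³.
PM2.5 324.705: bracket 186.653–331.283 → index 101–150; slope 49/144.630, offset 138.052.
AQI = 101 + 49/144.630·138.052 ≈ 147.77 ⇒ 148.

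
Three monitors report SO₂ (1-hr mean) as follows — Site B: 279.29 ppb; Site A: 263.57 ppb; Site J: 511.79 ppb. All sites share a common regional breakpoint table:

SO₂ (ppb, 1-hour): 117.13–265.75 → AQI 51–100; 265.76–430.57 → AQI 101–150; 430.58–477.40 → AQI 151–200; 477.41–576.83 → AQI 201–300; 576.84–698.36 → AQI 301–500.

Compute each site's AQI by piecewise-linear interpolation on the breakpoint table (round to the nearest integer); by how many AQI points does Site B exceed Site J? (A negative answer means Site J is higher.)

Site B: 279.29 lies in 265.76–430.57, so I_lo=101, I_hi=150, C_lo=265.76, C_hi=430.57.
(150−101)/(430.57−265.76) × (279.29−265.76) + 101 = 49/164.81 × 13.53 + 101 ≈ 105.02 → 105.
Site A 263.57: bracket 117.13–265.75 → index 51–100; slope 49/148.62, offset 146.44.
AQI = 51 + 49/148.62·146.44 ≈ 99.28 ⇒ 99.
Site J: 511.79 lies in 477.41–576.83, so I_lo=201, I_hi=300, C_lo=477.41, C_hi=576.83.
(300−201)/(576.83−477.41) × (511.79−477.41) + 201 = 99/99.42 × 34.38 + 201 ≈ 235.23 → 235.
AQIs: Site B=105, Site A=99, Site J=235. Site B (105) − Site J (235) = -130.

-130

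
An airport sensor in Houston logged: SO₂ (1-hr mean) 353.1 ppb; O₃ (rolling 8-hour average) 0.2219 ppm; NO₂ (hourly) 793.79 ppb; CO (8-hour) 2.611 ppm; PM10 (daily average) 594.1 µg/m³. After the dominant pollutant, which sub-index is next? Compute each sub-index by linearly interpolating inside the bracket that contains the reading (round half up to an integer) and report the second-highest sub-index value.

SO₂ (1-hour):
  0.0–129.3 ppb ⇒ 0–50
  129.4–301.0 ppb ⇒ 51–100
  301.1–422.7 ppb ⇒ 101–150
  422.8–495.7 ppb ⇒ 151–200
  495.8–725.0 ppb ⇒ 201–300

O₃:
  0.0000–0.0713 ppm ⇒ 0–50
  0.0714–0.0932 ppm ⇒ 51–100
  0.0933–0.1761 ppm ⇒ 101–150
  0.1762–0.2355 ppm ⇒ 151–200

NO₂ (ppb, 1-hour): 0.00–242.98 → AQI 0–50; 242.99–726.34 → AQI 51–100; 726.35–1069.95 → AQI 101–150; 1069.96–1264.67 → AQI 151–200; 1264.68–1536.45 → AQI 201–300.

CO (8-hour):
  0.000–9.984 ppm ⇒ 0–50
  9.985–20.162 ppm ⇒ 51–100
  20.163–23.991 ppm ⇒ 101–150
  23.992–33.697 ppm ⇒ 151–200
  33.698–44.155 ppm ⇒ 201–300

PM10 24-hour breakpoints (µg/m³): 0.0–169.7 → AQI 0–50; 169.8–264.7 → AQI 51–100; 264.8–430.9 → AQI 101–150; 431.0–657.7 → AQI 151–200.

SO₂: 353.1 lies in 301.1–422.7, so I_lo=101, I_hi=150, C_lo=301.1, C_hi=422.7.
(150−101)/(422.7−301.1) × (353.1−301.1) + 101 = 49/121.6 × 52.0 + 101 ≈ 121.95 → 122.
O₃: 0.2219 lies in 0.1762–0.2355, so I_lo=151, I_hi=200, C_lo=0.1762, C_hi=0.2355.
(200−151)/(0.2355−0.1762) × (0.2219−0.1762) + 151 = 49/0.0593 × 0.0457 + 151 ≈ 188.76 → 189.
NO₂: 793.79 lies in 726.35–1069.95, so I_lo=101, I_hi=150, C_lo=726.35, C_hi=1069.95.
(150−101)/(1069.95−726.35) × (793.79−726.35) + 101 = 49/343.60 × 67.44 + 101 ≈ 110.62 → 111.
CO 2.611: bracket 0.000–9.984 → index 0–50; slope 50/9.984, offset 2.611.
AQI = 0 + 50/9.984·2.611 ≈ 13.08 ⇒ 13.
PM10: 594.1 ∈ [431.0, 657.7] ↔ index [151, 200].
151 + (594.1−431.0)·(200−151)/(657.7−431.0) = 151 + 163.1·49/226.7 ≈ 186.25, so AQI = 186.
Sub-indices: SO₂→122, O₃→189, NO₂→111, CO→13, PM10→186. Ranked high→low: 189, 186, 122, 111, 13. Second-highest sub-index = 186.

186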